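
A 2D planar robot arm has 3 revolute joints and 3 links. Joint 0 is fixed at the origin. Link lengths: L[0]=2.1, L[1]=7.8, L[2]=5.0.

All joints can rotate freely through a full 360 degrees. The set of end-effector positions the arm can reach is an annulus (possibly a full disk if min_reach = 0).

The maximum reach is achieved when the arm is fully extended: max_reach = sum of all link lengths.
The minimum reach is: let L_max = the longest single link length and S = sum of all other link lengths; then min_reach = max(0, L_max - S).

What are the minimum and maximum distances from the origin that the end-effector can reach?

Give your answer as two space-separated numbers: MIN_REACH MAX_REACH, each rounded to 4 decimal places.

Answer: 0.7000 14.9000

Derivation:
Link lengths: [2.1, 7.8, 5.0]
max_reach = 2.1 + 7.8 + 5 = 14.9
L_max = max([2.1, 7.8, 5.0]) = 7.8
S (sum of others) = 14.9 - 7.8 = 7.1
min_reach = max(0, 7.8 - 7.1) = max(0, 0.7) = 0.7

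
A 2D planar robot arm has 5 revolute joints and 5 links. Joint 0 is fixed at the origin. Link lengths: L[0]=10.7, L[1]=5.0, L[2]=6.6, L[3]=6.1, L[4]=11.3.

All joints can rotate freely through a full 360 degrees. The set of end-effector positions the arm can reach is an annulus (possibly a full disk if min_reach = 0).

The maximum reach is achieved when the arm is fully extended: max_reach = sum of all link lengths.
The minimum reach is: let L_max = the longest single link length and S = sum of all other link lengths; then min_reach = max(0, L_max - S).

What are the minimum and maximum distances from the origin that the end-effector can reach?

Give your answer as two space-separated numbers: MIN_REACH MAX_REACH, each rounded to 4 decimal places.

Answer: 0.0000 39.7000

Derivation:
Link lengths: [10.7, 5.0, 6.6, 6.1, 11.3]
max_reach = 10.7 + 5 + 6.6 + 6.1 + 11.3 = 39.7
L_max = max([10.7, 5.0, 6.6, 6.1, 11.3]) = 11.3
S (sum of others) = 39.7 - 11.3 = 28.4
min_reach = max(0, 11.3 - 28.4) = max(0, -17.1) = 0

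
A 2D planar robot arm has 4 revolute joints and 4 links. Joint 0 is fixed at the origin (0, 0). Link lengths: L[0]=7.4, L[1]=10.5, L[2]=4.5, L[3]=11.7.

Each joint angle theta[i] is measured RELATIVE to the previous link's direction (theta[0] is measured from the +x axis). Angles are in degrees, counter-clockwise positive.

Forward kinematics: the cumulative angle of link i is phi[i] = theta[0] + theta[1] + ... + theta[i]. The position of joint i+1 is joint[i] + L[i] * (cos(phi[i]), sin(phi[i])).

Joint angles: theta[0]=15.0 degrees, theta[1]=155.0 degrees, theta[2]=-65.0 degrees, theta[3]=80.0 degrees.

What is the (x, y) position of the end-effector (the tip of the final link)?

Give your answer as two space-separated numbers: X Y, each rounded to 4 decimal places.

Answer: -16.0128 7.0655

Derivation:
joint[0] = (0.0000, 0.0000)  (base)
link 0: phi[0] = 15 = 15 deg
  cos(15 deg) = 0.9659, sin(15 deg) = 0.2588
  joint[1] = (0.0000, 0.0000) + 7.4 * (0.9659, 0.2588) = (0.0000 + 7.1479, 0.0000 + 1.9153) = (7.1479, 1.9153)
link 1: phi[1] = 15 + 155 = 170 deg
  cos(170 deg) = -0.9848, sin(170 deg) = 0.1736
  joint[2] = (7.1479, 1.9153) + 10.5 * (-0.9848, 0.1736) = (7.1479 + -10.3405, 1.9153 + 1.8233) = (-3.1926, 3.7386)
link 2: phi[2] = 15 + 155 + -65 = 105 deg
  cos(105 deg) = -0.2588, sin(105 deg) = 0.9659
  joint[3] = (-3.1926, 3.7386) + 4.5 * (-0.2588, 0.9659) = (-3.1926 + -1.1647, 3.7386 + 4.3467) = (-4.3573, 8.0852)
link 3: phi[3] = 15 + 155 + -65 + 80 = 185 deg
  cos(185 deg) = -0.9962, sin(185 deg) = -0.0872
  joint[4] = (-4.3573, 8.0852) + 11.7 * (-0.9962, -0.0872) = (-4.3573 + -11.6555, 8.0852 + -1.0197) = (-16.0128, 7.0655)
End effector: (-16.0128, 7.0655)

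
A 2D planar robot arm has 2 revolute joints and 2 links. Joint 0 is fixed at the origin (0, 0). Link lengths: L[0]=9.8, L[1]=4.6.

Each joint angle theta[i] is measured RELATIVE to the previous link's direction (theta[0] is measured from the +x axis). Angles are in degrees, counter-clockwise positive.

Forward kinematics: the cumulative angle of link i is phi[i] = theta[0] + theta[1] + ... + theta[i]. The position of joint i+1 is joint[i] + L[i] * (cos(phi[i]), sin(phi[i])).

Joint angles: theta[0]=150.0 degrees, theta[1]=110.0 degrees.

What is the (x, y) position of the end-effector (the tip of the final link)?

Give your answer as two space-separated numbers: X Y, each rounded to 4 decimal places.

Answer: -9.2858 0.3699

Derivation:
joint[0] = (0.0000, 0.0000)  (base)
link 0: phi[0] = 150 = 150 deg
  cos(150 deg) = -0.8660, sin(150 deg) = 0.5000
  joint[1] = (0.0000, 0.0000) + 9.8 * (-0.8660, 0.5000) = (0.0000 + -8.4870, 0.0000 + 4.9000) = (-8.4870, 4.9000)
link 1: phi[1] = 150 + 110 = 260 deg
  cos(260 deg) = -0.1736, sin(260 deg) = -0.9848
  joint[2] = (-8.4870, 4.9000) + 4.6 * (-0.1736, -0.9848) = (-8.4870 + -0.7988, 4.9000 + -4.5301) = (-9.2858, 0.3699)
End effector: (-9.2858, 0.3699)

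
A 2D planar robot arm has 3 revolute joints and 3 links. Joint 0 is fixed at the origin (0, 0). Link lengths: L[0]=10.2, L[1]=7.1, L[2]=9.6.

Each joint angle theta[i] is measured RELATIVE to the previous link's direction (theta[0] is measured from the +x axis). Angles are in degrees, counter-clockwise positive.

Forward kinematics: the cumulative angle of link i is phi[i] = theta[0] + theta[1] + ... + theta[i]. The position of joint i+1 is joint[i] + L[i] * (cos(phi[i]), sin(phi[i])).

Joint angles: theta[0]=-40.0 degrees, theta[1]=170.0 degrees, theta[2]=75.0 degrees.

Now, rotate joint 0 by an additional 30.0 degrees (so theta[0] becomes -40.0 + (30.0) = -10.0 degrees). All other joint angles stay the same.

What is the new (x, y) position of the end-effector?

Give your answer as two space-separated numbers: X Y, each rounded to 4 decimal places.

Answer: -2.1331 -7.2067

Derivation:
joint[0] = (0.0000, 0.0000)  (base)
link 0: phi[0] = -10 = -10 deg
  cos(-10 deg) = 0.9848, sin(-10 deg) = -0.1736
  joint[1] = (0.0000, 0.0000) + 10.2 * (0.9848, -0.1736) = (0.0000 + 10.0450, 0.0000 + -1.7712) = (10.0450, -1.7712)
link 1: phi[1] = -10 + 170 = 160 deg
  cos(160 deg) = -0.9397, sin(160 deg) = 0.3420
  joint[2] = (10.0450, -1.7712) + 7.1 * (-0.9397, 0.3420) = (10.0450 + -6.6718, -1.7712 + 2.4283) = (3.3732, 0.6571)
link 2: phi[2] = -10 + 170 + 75 = 235 deg
  cos(235 deg) = -0.5736, sin(235 deg) = -0.8192
  joint[3] = (3.3732, 0.6571) + 9.6 * (-0.5736, -0.8192) = (3.3732 + -5.5063, 0.6571 + -7.8639) = (-2.1331, -7.2067)
End effector: (-2.1331, -7.2067)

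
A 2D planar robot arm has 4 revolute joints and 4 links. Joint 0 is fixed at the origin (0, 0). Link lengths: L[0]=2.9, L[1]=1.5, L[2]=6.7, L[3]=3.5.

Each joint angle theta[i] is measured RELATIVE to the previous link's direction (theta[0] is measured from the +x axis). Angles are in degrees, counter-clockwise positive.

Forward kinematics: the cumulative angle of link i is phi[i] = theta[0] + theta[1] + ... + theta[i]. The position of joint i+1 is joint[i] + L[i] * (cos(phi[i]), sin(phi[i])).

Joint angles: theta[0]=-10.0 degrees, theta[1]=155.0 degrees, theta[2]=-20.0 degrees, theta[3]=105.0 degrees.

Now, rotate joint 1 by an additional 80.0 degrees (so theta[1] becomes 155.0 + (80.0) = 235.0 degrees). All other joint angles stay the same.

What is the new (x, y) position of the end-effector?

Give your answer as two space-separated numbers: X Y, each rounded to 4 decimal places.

Answer: -2.0272 -7.0769

Derivation:
joint[0] = (0.0000, 0.0000)  (base)
link 0: phi[0] = -10 = -10 deg
  cos(-10 deg) = 0.9848, sin(-10 deg) = -0.1736
  joint[1] = (0.0000, 0.0000) + 2.9 * (0.9848, -0.1736) = (0.0000 + 2.8559, 0.0000 + -0.5036) = (2.8559, -0.5036)
link 1: phi[1] = -10 + 235 = 225 deg
  cos(225 deg) = -0.7071, sin(225 deg) = -0.7071
  joint[2] = (2.8559, -0.5036) + 1.5 * (-0.7071, -0.7071) = (2.8559 + -1.0607, -0.5036 + -1.0607) = (1.7953, -1.5642)
link 2: phi[2] = -10 + 235 + -20 = 205 deg
  cos(205 deg) = -0.9063, sin(205 deg) = -0.4226
  joint[3] = (1.7953, -1.5642) + 6.7 * (-0.9063, -0.4226) = (1.7953 + -6.0723, -1.5642 + -2.8315) = (-4.2770, -4.3958)
link 3: phi[3] = -10 + 235 + -20 + 105 = 310 deg
  cos(310 deg) = 0.6428, sin(310 deg) = -0.7660
  joint[4] = (-4.2770, -4.3958) + 3.5 * (0.6428, -0.7660) = (-4.2770 + 2.2498, -4.3958 + -2.6812) = (-2.0272, -7.0769)
End effector: (-2.0272, -7.0769)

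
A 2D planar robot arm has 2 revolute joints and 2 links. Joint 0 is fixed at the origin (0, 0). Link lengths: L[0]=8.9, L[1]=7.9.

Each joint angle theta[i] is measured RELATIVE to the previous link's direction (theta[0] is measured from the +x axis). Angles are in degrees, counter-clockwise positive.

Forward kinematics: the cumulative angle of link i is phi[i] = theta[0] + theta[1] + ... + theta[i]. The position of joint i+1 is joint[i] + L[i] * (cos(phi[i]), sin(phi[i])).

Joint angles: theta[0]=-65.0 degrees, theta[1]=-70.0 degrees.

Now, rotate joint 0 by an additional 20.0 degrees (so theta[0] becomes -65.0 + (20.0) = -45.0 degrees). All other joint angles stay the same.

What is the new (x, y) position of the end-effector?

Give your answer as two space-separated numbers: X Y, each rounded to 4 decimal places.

Answer: 2.9546 -13.4531

Derivation:
joint[0] = (0.0000, 0.0000)  (base)
link 0: phi[0] = -45 = -45 deg
  cos(-45 deg) = 0.7071, sin(-45 deg) = -0.7071
  joint[1] = (0.0000, 0.0000) + 8.9 * (0.7071, -0.7071) = (0.0000 + 6.2933, 0.0000 + -6.2933) = (6.2933, -6.2933)
link 1: phi[1] = -45 + -70 = -115 deg
  cos(-115 deg) = -0.4226, sin(-115 deg) = -0.9063
  joint[2] = (6.2933, -6.2933) + 7.9 * (-0.4226, -0.9063) = (6.2933 + -3.3387, -6.2933 + -7.1598) = (2.9546, -13.4531)
End effector: (2.9546, -13.4531)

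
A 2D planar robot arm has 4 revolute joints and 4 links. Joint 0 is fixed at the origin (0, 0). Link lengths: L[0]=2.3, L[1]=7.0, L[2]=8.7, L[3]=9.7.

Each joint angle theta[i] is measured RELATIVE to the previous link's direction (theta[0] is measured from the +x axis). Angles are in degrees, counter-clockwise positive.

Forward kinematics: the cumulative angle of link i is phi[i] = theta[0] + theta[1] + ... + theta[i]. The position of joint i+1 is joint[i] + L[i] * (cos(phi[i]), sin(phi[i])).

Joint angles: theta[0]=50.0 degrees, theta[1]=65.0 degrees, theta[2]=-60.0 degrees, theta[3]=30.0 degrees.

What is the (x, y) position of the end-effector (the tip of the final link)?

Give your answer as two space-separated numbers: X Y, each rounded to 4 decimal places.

Answer: 4.3556 24.8958

Derivation:
joint[0] = (0.0000, 0.0000)  (base)
link 0: phi[0] = 50 = 50 deg
  cos(50 deg) = 0.6428, sin(50 deg) = 0.7660
  joint[1] = (0.0000, 0.0000) + 2.3 * (0.6428, 0.7660) = (0.0000 + 1.4784, 0.0000 + 1.7619) = (1.4784, 1.7619)
link 1: phi[1] = 50 + 65 = 115 deg
  cos(115 deg) = -0.4226, sin(115 deg) = 0.9063
  joint[2] = (1.4784, 1.7619) + 7 * (-0.4226, 0.9063) = (1.4784 + -2.9583, 1.7619 + 6.3442) = (-1.4799, 8.1061)
link 2: phi[2] = 50 + 65 + -60 = 55 deg
  cos(55 deg) = 0.5736, sin(55 deg) = 0.8192
  joint[3] = (-1.4799, 8.1061) + 8.7 * (0.5736, 0.8192) = (-1.4799 + 4.9901, 8.1061 + 7.1266) = (3.5102, 15.2327)
link 3: phi[3] = 50 + 65 + -60 + 30 = 85 deg
  cos(85 deg) = 0.0872, sin(85 deg) = 0.9962
  joint[4] = (3.5102, 15.2327) + 9.7 * (0.0872, 0.9962) = (3.5102 + 0.8454, 15.2327 + 9.6631) = (4.3556, 24.8958)
End effector: (4.3556, 24.8958)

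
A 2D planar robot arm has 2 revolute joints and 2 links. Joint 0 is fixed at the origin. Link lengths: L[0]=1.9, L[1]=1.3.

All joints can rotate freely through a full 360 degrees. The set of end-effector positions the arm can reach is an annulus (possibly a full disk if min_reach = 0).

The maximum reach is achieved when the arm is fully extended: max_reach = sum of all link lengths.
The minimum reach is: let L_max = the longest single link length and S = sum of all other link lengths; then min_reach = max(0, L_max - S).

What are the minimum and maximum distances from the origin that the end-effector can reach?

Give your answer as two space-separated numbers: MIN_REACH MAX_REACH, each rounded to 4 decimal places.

Answer: 0.6000 3.2000

Derivation:
Link lengths: [1.9, 1.3]
max_reach = 1.9 + 1.3 = 3.2
L_max = max([1.9, 1.3]) = 1.9
S (sum of others) = 3.2 - 1.9 = 1.3
min_reach = max(0, 1.9 - 1.3) = max(0, 0.6) = 0.6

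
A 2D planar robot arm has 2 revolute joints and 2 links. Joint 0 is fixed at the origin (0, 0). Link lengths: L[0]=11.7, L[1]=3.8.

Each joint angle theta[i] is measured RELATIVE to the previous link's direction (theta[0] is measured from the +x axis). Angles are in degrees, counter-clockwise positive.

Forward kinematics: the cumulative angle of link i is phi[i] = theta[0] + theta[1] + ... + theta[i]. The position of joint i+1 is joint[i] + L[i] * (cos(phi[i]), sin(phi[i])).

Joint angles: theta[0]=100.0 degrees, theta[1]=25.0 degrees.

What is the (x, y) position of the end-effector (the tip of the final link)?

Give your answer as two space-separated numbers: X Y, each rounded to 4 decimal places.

joint[0] = (0.0000, 0.0000)  (base)
link 0: phi[0] = 100 = 100 deg
  cos(100 deg) = -0.1736, sin(100 deg) = 0.9848
  joint[1] = (0.0000, 0.0000) + 11.7 * (-0.1736, 0.9848) = (0.0000 + -2.0317, 0.0000 + 11.5223) = (-2.0317, 11.5223)
link 1: phi[1] = 100 + 25 = 125 deg
  cos(125 deg) = -0.5736, sin(125 deg) = 0.8192
  joint[2] = (-2.0317, 11.5223) + 3.8 * (-0.5736, 0.8192) = (-2.0317 + -2.1796, 11.5223 + 3.1128) = (-4.2113, 14.6350)
End effector: (-4.2113, 14.6350)

Answer: -4.2113 14.6350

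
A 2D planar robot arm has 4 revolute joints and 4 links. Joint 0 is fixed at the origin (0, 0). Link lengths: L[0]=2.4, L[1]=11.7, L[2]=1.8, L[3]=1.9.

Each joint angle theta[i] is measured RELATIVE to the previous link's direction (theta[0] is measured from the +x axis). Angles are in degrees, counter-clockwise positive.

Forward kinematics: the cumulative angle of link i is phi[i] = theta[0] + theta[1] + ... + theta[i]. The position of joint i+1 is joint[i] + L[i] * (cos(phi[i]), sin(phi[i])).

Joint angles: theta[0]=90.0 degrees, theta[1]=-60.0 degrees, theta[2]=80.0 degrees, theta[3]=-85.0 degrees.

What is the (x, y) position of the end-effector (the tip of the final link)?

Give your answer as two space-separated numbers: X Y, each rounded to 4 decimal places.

Answer: 11.2388 10.7444

Derivation:
joint[0] = (0.0000, 0.0000)  (base)
link 0: phi[0] = 90 = 90 deg
  cos(90 deg) = 0.0000, sin(90 deg) = 1.0000
  joint[1] = (0.0000, 0.0000) + 2.4 * (0.0000, 1.0000) = (0.0000 + 0.0000, 0.0000 + 2.4000) = (0.0000, 2.4000)
link 1: phi[1] = 90 + -60 = 30 deg
  cos(30 deg) = 0.8660, sin(30 deg) = 0.5000
  joint[2] = (0.0000, 2.4000) + 11.7 * (0.8660, 0.5000) = (0.0000 + 10.1325, 2.4000 + 5.8500) = (10.1325, 8.2500)
link 2: phi[2] = 90 + -60 + 80 = 110 deg
  cos(110 deg) = -0.3420, sin(110 deg) = 0.9397
  joint[3] = (10.1325, 8.2500) + 1.8 * (-0.3420, 0.9397) = (10.1325 + -0.6156, 8.2500 + 1.6914) = (9.5169, 9.9414)
link 3: phi[3] = 90 + -60 + 80 + -85 = 25 deg
  cos(25 deg) = 0.9063, sin(25 deg) = 0.4226
  joint[4] = (9.5169, 9.9414) + 1.9 * (0.9063, 0.4226) = (9.5169 + 1.7220, 9.9414 + 0.8030) = (11.2388, 10.7444)
End effector: (11.2388, 10.7444)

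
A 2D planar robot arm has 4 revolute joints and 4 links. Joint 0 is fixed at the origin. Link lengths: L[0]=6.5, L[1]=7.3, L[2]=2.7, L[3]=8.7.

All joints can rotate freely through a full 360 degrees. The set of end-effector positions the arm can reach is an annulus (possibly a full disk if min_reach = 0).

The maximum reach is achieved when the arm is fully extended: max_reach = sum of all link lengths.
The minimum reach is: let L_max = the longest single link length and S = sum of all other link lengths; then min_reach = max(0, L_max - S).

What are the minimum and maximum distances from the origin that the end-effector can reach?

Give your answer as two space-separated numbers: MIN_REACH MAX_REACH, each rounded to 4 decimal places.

Link lengths: [6.5, 7.3, 2.7, 8.7]
max_reach = 6.5 + 7.3 + 2.7 + 8.7 = 25.2
L_max = max([6.5, 7.3, 2.7, 8.7]) = 8.7
S (sum of others) = 25.2 - 8.7 = 16.5
min_reach = max(0, 8.7 - 16.5) = max(0, -7.8) = 0

Answer: 0.0000 25.2000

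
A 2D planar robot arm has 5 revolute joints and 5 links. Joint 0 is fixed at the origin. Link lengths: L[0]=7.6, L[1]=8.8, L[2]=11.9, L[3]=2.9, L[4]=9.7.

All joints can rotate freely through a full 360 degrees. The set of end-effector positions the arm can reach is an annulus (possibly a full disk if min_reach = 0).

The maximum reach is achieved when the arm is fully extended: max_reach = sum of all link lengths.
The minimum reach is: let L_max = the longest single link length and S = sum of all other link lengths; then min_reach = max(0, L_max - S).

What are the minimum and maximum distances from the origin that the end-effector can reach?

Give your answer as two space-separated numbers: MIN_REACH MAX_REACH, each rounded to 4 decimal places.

Answer: 0.0000 40.9000

Derivation:
Link lengths: [7.6, 8.8, 11.9, 2.9, 9.7]
max_reach = 7.6 + 8.8 + 11.9 + 2.9 + 9.7 = 40.9
L_max = max([7.6, 8.8, 11.9, 2.9, 9.7]) = 11.9
S (sum of others) = 40.9 - 11.9 = 29
min_reach = max(0, 11.9 - 29) = max(0, -17.1) = 0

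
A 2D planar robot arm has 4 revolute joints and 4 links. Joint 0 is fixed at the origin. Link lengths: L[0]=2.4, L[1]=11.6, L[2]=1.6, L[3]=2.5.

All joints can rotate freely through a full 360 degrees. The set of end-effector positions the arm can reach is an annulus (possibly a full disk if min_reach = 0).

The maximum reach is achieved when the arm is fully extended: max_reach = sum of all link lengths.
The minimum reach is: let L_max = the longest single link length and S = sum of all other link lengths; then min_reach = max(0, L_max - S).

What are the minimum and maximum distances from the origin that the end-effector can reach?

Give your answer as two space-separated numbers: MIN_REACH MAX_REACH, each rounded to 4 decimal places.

Answer: 5.1000 18.1000

Derivation:
Link lengths: [2.4, 11.6, 1.6, 2.5]
max_reach = 2.4 + 11.6 + 1.6 + 2.5 = 18.1
L_max = max([2.4, 11.6, 1.6, 2.5]) = 11.6
S (sum of others) = 18.1 - 11.6 = 6.5
min_reach = max(0, 11.6 - 6.5) = max(0, 5.1) = 5.1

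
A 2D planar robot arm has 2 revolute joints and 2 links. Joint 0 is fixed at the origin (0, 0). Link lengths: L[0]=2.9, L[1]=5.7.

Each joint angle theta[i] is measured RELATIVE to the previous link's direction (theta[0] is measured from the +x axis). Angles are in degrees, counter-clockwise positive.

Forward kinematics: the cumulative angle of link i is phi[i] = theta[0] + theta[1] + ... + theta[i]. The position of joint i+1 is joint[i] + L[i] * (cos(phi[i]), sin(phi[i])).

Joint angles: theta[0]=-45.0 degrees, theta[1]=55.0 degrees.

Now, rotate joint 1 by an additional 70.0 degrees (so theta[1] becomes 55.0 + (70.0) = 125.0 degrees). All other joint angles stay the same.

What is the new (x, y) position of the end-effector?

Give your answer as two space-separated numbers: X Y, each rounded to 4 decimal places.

Answer: 3.0404 3.5628

Derivation:
joint[0] = (0.0000, 0.0000)  (base)
link 0: phi[0] = -45 = -45 deg
  cos(-45 deg) = 0.7071, sin(-45 deg) = -0.7071
  joint[1] = (0.0000, 0.0000) + 2.9 * (0.7071, -0.7071) = (0.0000 + 2.0506, 0.0000 + -2.0506) = (2.0506, -2.0506)
link 1: phi[1] = -45 + 125 = 80 deg
  cos(80 deg) = 0.1736, sin(80 deg) = 0.9848
  joint[2] = (2.0506, -2.0506) + 5.7 * (0.1736, 0.9848) = (2.0506 + 0.9898, -2.0506 + 5.6134) = (3.0404, 3.5628)
End effector: (3.0404, 3.5628)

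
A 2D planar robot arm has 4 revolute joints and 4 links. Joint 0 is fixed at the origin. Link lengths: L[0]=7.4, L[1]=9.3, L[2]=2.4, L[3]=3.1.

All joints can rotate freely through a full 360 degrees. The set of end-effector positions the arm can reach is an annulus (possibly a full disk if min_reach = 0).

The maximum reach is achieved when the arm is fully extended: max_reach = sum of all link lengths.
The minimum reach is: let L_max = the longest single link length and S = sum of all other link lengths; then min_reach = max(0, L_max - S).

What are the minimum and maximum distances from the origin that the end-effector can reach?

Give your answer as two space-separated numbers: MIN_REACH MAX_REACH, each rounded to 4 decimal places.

Link lengths: [7.4, 9.3, 2.4, 3.1]
max_reach = 7.4 + 9.3 + 2.4 + 3.1 = 22.2
L_max = max([7.4, 9.3, 2.4, 3.1]) = 9.3
S (sum of others) = 22.2 - 9.3 = 12.9
min_reach = max(0, 9.3 - 12.9) = max(0, -3.6) = 0

Answer: 0.0000 22.2000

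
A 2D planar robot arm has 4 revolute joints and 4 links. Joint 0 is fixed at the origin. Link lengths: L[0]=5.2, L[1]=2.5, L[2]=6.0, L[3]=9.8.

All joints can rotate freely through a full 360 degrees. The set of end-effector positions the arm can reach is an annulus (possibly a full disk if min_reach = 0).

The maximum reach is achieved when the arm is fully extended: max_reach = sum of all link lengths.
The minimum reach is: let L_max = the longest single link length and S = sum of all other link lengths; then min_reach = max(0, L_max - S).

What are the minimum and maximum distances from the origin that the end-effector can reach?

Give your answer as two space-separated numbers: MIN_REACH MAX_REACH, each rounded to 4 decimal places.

Link lengths: [5.2, 2.5, 6.0, 9.8]
max_reach = 5.2 + 2.5 + 6 + 9.8 = 23.5
L_max = max([5.2, 2.5, 6.0, 9.8]) = 9.8
S (sum of others) = 23.5 - 9.8 = 13.7
min_reach = max(0, 9.8 - 13.7) = max(0, -3.9) = 0

Answer: 0.0000 23.5000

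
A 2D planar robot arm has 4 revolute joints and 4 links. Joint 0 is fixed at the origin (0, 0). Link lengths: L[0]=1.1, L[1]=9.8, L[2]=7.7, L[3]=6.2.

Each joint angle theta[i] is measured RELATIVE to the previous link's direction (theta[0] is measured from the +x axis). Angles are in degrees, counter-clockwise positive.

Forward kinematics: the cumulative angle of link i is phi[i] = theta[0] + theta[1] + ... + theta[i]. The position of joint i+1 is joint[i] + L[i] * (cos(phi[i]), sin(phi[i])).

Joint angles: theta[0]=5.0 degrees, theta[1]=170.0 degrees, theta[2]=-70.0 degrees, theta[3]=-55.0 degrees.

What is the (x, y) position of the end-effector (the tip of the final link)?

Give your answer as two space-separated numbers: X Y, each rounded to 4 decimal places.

Answer: -6.6745 13.1371

Derivation:
joint[0] = (0.0000, 0.0000)  (base)
link 0: phi[0] = 5 = 5 deg
  cos(5 deg) = 0.9962, sin(5 deg) = 0.0872
  joint[1] = (0.0000, 0.0000) + 1.1 * (0.9962, 0.0872) = (0.0000 + 1.0958, 0.0000 + 0.0959) = (1.0958, 0.0959)
link 1: phi[1] = 5 + 170 = 175 deg
  cos(175 deg) = -0.9962, sin(175 deg) = 0.0872
  joint[2] = (1.0958, 0.0959) + 9.8 * (-0.9962, 0.0872) = (1.0958 + -9.7627, 0.0959 + 0.8541) = (-8.6669, 0.9500)
link 2: phi[2] = 5 + 170 + -70 = 105 deg
  cos(105 deg) = -0.2588, sin(105 deg) = 0.9659
  joint[3] = (-8.6669, 0.9500) + 7.7 * (-0.2588, 0.9659) = (-8.6669 + -1.9929, 0.9500 + 7.4376) = (-10.6598, 8.3876)
link 3: phi[3] = 5 + 170 + -70 + -55 = 50 deg
  cos(50 deg) = 0.6428, sin(50 deg) = 0.7660
  joint[4] = (-10.6598, 8.3876) + 6.2 * (0.6428, 0.7660) = (-10.6598 + 3.9853, 8.3876 + 4.7495) = (-6.6745, 13.1371)
End effector: (-6.6745, 13.1371)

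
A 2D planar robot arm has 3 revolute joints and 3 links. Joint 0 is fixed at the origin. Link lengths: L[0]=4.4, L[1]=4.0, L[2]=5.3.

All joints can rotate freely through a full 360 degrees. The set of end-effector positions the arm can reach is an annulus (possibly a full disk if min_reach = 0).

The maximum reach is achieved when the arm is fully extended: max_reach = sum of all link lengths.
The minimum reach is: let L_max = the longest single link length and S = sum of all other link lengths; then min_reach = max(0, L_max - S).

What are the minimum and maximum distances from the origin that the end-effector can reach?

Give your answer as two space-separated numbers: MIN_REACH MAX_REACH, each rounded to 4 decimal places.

Link lengths: [4.4, 4.0, 5.3]
max_reach = 4.4 + 4 + 5.3 = 13.7
L_max = max([4.4, 4.0, 5.3]) = 5.3
S (sum of others) = 13.7 - 5.3 = 8.4
min_reach = max(0, 5.3 - 8.4) = max(0, -3.1) = 0

Answer: 0.0000 13.7000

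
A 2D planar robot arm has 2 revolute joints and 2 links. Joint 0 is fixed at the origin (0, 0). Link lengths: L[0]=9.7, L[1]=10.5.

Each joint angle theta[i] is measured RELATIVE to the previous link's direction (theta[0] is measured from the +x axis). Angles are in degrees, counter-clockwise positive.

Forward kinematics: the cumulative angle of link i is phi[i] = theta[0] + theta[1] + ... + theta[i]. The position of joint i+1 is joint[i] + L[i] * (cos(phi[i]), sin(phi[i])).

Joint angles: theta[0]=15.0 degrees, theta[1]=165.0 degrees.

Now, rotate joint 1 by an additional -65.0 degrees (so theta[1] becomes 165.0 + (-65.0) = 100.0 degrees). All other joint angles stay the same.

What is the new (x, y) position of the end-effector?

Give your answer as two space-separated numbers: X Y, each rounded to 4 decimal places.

joint[0] = (0.0000, 0.0000)  (base)
link 0: phi[0] = 15 = 15 deg
  cos(15 deg) = 0.9659, sin(15 deg) = 0.2588
  joint[1] = (0.0000, 0.0000) + 9.7 * (0.9659, 0.2588) = (0.0000 + 9.3695, 0.0000 + 2.5105) = (9.3695, 2.5105)
link 1: phi[1] = 15 + 100 = 115 deg
  cos(115 deg) = -0.4226, sin(115 deg) = 0.9063
  joint[2] = (9.3695, 2.5105) + 10.5 * (-0.4226, 0.9063) = (9.3695 + -4.4375, 2.5105 + 9.5162) = (4.9320, 12.0268)
End effector: (4.9320, 12.0268)

Answer: 4.9320 12.0268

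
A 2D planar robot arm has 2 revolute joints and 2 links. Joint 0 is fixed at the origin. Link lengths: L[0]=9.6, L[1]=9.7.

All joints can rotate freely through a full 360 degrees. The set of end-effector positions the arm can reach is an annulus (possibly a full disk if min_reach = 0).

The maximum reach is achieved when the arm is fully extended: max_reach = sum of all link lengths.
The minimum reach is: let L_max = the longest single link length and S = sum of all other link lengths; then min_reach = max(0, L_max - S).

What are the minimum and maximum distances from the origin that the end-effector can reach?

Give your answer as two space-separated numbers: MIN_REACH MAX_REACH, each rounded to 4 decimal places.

Link lengths: [9.6, 9.7]
max_reach = 9.6 + 9.7 = 19.3
L_max = max([9.6, 9.7]) = 9.7
S (sum of others) = 19.3 - 9.7 = 9.6
min_reach = max(0, 9.7 - 9.6) = max(0, 0.1) = 0.1

Answer: 0.1000 19.3000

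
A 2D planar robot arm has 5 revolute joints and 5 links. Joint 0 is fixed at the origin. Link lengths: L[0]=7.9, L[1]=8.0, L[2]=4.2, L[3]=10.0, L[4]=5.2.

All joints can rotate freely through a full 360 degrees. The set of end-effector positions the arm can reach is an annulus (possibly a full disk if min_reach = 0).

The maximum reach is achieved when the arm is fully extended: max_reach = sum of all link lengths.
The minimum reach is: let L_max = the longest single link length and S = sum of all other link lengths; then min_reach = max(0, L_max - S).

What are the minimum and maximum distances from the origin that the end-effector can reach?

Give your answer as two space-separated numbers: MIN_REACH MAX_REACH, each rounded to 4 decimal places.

Answer: 0.0000 35.3000

Derivation:
Link lengths: [7.9, 8.0, 4.2, 10.0, 5.2]
max_reach = 7.9 + 8 + 4.2 + 10 + 5.2 = 35.3
L_max = max([7.9, 8.0, 4.2, 10.0, 5.2]) = 10
S (sum of others) = 35.3 - 10 = 25.3
min_reach = max(0, 10 - 25.3) = max(0, -15.3) = 0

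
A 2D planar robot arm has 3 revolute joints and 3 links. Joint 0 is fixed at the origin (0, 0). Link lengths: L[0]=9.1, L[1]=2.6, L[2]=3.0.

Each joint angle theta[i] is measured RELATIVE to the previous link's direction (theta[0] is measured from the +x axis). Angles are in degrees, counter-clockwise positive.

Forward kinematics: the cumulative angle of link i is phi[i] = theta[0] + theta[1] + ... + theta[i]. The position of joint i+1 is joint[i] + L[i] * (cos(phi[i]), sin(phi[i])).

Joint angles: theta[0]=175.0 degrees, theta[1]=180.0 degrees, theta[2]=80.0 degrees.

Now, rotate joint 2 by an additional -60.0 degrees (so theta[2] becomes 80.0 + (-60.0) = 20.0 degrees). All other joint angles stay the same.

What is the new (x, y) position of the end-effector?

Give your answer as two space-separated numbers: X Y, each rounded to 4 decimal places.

Answer: -3.5775 1.3430

Derivation:
joint[0] = (0.0000, 0.0000)  (base)
link 0: phi[0] = 175 = 175 deg
  cos(175 deg) = -0.9962, sin(175 deg) = 0.0872
  joint[1] = (0.0000, 0.0000) + 9.1 * (-0.9962, 0.0872) = (0.0000 + -9.0654, 0.0000 + 0.7931) = (-9.0654, 0.7931)
link 1: phi[1] = 175 + 180 = 355 deg
  cos(355 deg) = 0.9962, sin(355 deg) = -0.0872
  joint[2] = (-9.0654, 0.7931) + 2.6 * (0.9962, -0.0872) = (-9.0654 + 2.5901, 0.7931 + -0.2266) = (-6.4753, 0.5665)
link 2: phi[2] = 175 + 180 + 20 = 375 deg
  cos(375 deg) = 0.9659, sin(375 deg) = 0.2588
  joint[3] = (-6.4753, 0.5665) + 3 * (0.9659, 0.2588) = (-6.4753 + 2.8978, 0.5665 + 0.7765) = (-3.5775, 1.3430)
End effector: (-3.5775, 1.3430)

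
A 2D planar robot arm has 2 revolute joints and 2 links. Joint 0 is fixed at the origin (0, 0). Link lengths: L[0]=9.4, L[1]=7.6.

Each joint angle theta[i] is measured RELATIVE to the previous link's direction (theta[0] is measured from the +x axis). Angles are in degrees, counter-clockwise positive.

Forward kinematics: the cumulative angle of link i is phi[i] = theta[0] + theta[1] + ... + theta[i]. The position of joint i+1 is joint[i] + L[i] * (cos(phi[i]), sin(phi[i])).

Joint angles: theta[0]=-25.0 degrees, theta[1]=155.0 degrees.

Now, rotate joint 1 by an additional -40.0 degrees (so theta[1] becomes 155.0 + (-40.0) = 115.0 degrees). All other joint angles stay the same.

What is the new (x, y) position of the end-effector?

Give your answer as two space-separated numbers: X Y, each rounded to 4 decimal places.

Answer: 8.5193 3.6274

Derivation:
joint[0] = (0.0000, 0.0000)  (base)
link 0: phi[0] = -25 = -25 deg
  cos(-25 deg) = 0.9063, sin(-25 deg) = -0.4226
  joint[1] = (0.0000, 0.0000) + 9.4 * (0.9063, -0.4226) = (0.0000 + 8.5193, 0.0000 + -3.9726) = (8.5193, -3.9726)
link 1: phi[1] = -25 + 115 = 90 deg
  cos(90 deg) = 0.0000, sin(90 deg) = 1.0000
  joint[2] = (8.5193, -3.9726) + 7.6 * (0.0000, 1.0000) = (8.5193 + 0.0000, -3.9726 + 7.6000) = (8.5193, 3.6274)
End effector: (8.5193, 3.6274)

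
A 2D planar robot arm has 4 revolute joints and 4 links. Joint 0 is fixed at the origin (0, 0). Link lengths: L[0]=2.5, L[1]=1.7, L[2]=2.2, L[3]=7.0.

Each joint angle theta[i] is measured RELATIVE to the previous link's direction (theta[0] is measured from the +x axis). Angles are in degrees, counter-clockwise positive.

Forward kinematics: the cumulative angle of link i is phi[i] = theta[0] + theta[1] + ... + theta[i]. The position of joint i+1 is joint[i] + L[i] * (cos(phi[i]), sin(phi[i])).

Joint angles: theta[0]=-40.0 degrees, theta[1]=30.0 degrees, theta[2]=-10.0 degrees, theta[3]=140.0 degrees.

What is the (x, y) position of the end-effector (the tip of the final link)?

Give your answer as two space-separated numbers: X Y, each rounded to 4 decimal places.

joint[0] = (0.0000, 0.0000)  (base)
link 0: phi[0] = -40 = -40 deg
  cos(-40 deg) = 0.7660, sin(-40 deg) = -0.6428
  joint[1] = (0.0000, 0.0000) + 2.5 * (0.7660, -0.6428) = (0.0000 + 1.9151, 0.0000 + -1.6070) = (1.9151, -1.6070)
link 1: phi[1] = -40 + 30 = -10 deg
  cos(-10 deg) = 0.9848, sin(-10 deg) = -0.1736
  joint[2] = (1.9151, -1.6070) + 1.7 * (0.9848, -0.1736) = (1.9151 + 1.6742, -1.6070 + -0.2952) = (3.5893, -1.9022)
link 2: phi[2] = -40 + 30 + -10 = -20 deg
  cos(-20 deg) = 0.9397, sin(-20 deg) = -0.3420
  joint[3] = (3.5893, -1.9022) + 2.2 * (0.9397, -0.3420) = (3.5893 + 2.0673, -1.9022 + -0.7524) = (5.6566, -2.6546)
link 3: phi[3] = -40 + 30 + -10 + 140 = 120 deg
  cos(120 deg) = -0.5000, sin(120 deg) = 0.8660
  joint[4] = (5.6566, -2.6546) + 7 * (-0.5000, 0.8660) = (5.6566 + -3.5000, -2.6546 + 6.0622) = (2.1566, 3.4076)
End effector: (2.1566, 3.4076)

Answer: 2.1566 3.4076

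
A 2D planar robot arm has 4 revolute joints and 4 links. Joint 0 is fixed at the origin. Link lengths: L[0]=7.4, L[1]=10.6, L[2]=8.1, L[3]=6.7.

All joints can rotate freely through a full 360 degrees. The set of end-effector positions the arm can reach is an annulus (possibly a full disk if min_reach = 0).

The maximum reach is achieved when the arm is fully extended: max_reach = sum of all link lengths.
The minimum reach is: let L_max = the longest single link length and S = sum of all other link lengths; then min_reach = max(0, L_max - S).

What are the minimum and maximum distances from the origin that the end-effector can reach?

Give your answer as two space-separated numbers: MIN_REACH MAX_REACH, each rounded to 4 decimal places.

Link lengths: [7.4, 10.6, 8.1, 6.7]
max_reach = 7.4 + 10.6 + 8.1 + 6.7 = 32.8
L_max = max([7.4, 10.6, 8.1, 6.7]) = 10.6
S (sum of others) = 32.8 - 10.6 = 22.2
min_reach = max(0, 10.6 - 22.2) = max(0, -11.6) = 0

Answer: 0.0000 32.8000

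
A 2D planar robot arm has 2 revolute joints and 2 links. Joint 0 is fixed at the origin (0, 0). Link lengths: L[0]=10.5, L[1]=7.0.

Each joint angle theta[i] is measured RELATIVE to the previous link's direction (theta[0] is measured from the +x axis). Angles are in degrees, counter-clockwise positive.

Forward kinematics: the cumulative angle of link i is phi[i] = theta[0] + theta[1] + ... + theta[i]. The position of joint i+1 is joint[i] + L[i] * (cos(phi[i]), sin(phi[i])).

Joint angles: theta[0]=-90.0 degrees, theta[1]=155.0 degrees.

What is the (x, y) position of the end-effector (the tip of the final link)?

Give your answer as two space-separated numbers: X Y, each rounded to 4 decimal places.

joint[0] = (0.0000, 0.0000)  (base)
link 0: phi[0] = -90 = -90 deg
  cos(-90 deg) = 0.0000, sin(-90 deg) = -1.0000
  joint[1] = (0.0000, 0.0000) + 10.5 * (0.0000, -1.0000) = (0.0000 + 0.0000, 0.0000 + -10.5000) = (0.0000, -10.5000)
link 1: phi[1] = -90 + 155 = 65 deg
  cos(65 deg) = 0.4226, sin(65 deg) = 0.9063
  joint[2] = (0.0000, -10.5000) + 7 * (0.4226, 0.9063) = (0.0000 + 2.9583, -10.5000 + 6.3442) = (2.9583, -4.1558)
End effector: (2.9583, -4.1558)

Answer: 2.9583 -4.1558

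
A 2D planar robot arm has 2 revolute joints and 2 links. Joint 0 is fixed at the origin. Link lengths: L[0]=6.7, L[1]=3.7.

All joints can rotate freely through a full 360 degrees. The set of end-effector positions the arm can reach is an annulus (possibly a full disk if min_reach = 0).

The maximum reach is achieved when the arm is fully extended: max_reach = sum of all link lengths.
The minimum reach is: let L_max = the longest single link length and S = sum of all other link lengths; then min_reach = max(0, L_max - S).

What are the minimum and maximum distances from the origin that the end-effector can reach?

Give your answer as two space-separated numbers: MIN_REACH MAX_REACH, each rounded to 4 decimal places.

Link lengths: [6.7, 3.7]
max_reach = 6.7 + 3.7 = 10.4
L_max = max([6.7, 3.7]) = 6.7
S (sum of others) = 10.4 - 6.7 = 3.7
min_reach = max(0, 6.7 - 3.7) = max(0, 3) = 3

Answer: 3.0000 10.4000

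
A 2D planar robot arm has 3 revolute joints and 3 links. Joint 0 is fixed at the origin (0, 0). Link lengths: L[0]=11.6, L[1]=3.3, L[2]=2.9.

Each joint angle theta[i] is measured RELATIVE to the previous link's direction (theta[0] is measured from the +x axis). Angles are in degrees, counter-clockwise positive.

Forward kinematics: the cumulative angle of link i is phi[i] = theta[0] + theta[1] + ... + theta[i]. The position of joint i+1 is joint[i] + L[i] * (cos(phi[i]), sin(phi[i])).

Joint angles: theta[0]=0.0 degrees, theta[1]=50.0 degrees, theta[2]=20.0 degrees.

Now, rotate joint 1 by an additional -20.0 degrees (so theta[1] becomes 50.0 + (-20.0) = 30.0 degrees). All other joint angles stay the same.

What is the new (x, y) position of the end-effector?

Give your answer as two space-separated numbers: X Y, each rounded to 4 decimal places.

joint[0] = (0.0000, 0.0000)  (base)
link 0: phi[0] = 0 = 0 deg
  cos(0 deg) = 1.0000, sin(0 deg) = 0.0000
  joint[1] = (0.0000, 0.0000) + 11.6 * (1.0000, 0.0000) = (0.0000 + 11.6000, 0.0000 + 0.0000) = (11.6000, 0.0000)
link 1: phi[1] = 0 + 30 = 30 deg
  cos(30 deg) = 0.8660, sin(30 deg) = 0.5000
  joint[2] = (11.6000, 0.0000) + 3.3 * (0.8660, 0.5000) = (11.6000 + 2.8579, 0.0000 + 1.6500) = (14.4579, 1.6500)
link 2: phi[2] = 0 + 30 + 20 = 50 deg
  cos(50 deg) = 0.6428, sin(50 deg) = 0.7660
  joint[3] = (14.4579, 1.6500) + 2.9 * (0.6428, 0.7660) = (14.4579 + 1.8641, 1.6500 + 2.2215) = (16.3220, 3.8715)
End effector: (16.3220, 3.8715)

Answer: 16.3220 3.8715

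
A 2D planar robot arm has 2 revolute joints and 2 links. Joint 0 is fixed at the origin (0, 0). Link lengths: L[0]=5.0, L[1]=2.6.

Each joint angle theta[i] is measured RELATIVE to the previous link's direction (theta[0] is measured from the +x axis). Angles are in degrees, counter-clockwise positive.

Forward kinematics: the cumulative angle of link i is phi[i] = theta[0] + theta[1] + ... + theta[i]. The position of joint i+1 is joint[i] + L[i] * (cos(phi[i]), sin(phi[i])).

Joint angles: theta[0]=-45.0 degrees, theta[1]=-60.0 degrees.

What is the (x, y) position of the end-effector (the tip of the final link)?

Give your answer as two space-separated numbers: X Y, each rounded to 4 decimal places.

joint[0] = (0.0000, 0.0000)  (base)
link 0: phi[0] = -45 = -45 deg
  cos(-45 deg) = 0.7071, sin(-45 deg) = -0.7071
  joint[1] = (0.0000, 0.0000) + 5 * (0.7071, -0.7071) = (0.0000 + 3.5355, 0.0000 + -3.5355) = (3.5355, -3.5355)
link 1: phi[1] = -45 + -60 = -105 deg
  cos(-105 deg) = -0.2588, sin(-105 deg) = -0.9659
  joint[2] = (3.5355, -3.5355) + 2.6 * (-0.2588, -0.9659) = (3.5355 + -0.6729, -3.5355 + -2.5114) = (2.8626, -6.0469)
End effector: (2.8626, -6.0469)

Answer: 2.8626 -6.0469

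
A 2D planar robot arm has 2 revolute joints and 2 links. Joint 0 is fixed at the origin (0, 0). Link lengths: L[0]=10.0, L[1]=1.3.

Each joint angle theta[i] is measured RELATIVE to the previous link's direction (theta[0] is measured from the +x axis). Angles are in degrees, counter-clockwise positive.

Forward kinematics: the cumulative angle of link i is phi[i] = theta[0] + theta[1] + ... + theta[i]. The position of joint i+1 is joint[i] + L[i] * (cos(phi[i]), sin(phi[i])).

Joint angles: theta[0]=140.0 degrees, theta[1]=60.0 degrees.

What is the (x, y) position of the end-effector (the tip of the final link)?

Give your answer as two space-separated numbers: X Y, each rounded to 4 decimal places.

Answer: -8.8820 5.9832

Derivation:
joint[0] = (0.0000, 0.0000)  (base)
link 0: phi[0] = 140 = 140 deg
  cos(140 deg) = -0.7660, sin(140 deg) = 0.6428
  joint[1] = (0.0000, 0.0000) + 10 * (-0.7660, 0.6428) = (0.0000 + -7.6604, 0.0000 + 6.4279) = (-7.6604, 6.4279)
link 1: phi[1] = 140 + 60 = 200 deg
  cos(200 deg) = -0.9397, sin(200 deg) = -0.3420
  joint[2] = (-7.6604, 6.4279) + 1.3 * (-0.9397, -0.3420) = (-7.6604 + -1.2216, 6.4279 + -0.4446) = (-8.8820, 5.9832)
End effector: (-8.8820, 5.9832)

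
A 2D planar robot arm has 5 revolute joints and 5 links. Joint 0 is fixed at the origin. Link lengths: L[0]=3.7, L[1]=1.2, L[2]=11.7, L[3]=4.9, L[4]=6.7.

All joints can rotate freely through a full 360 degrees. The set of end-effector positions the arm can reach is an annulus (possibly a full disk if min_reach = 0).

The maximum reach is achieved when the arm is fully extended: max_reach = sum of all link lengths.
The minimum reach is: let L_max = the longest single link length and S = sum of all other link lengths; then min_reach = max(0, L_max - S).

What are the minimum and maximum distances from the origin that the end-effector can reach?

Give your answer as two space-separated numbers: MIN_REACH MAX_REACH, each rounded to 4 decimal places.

Answer: 0.0000 28.2000

Derivation:
Link lengths: [3.7, 1.2, 11.7, 4.9, 6.7]
max_reach = 3.7 + 1.2 + 11.7 + 4.9 + 6.7 = 28.2
L_max = max([3.7, 1.2, 11.7, 4.9, 6.7]) = 11.7
S (sum of others) = 28.2 - 11.7 = 16.5
min_reach = max(0, 11.7 - 16.5) = max(0, -4.8) = 0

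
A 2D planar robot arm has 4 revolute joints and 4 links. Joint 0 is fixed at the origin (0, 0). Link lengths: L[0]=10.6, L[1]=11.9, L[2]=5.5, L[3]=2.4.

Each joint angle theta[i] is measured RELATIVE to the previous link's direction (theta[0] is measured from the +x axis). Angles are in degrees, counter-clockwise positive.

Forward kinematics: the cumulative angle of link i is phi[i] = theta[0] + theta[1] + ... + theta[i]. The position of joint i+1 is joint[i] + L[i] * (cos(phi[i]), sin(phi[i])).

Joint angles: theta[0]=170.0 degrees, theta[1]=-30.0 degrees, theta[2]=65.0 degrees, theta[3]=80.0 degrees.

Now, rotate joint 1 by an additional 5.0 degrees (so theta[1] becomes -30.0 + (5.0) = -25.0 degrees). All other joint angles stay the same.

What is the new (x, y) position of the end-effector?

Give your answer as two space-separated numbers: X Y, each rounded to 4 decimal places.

joint[0] = (0.0000, 0.0000)  (base)
link 0: phi[0] = 170 = 170 deg
  cos(170 deg) = -0.9848, sin(170 deg) = 0.1736
  joint[1] = (0.0000, 0.0000) + 10.6 * (-0.9848, 0.1736) = (0.0000 + -10.4390, 0.0000 + 1.8407) = (-10.4390, 1.8407)
link 1: phi[1] = 170 + -25 = 145 deg
  cos(145 deg) = -0.8192, sin(145 deg) = 0.5736
  joint[2] = (-10.4390, 1.8407) + 11.9 * (-0.8192, 0.5736) = (-10.4390 + -9.7479, 1.8407 + 6.8256) = (-20.1869, 8.6662)
link 2: phi[2] = 170 + -25 + 65 = 210 deg
  cos(210 deg) = -0.8660, sin(210 deg) = -0.5000
  joint[3] = (-20.1869, 8.6662) + 5.5 * (-0.8660, -0.5000) = (-20.1869 + -4.7631, 8.6662 + -2.7500) = (-24.9500, 5.9162)
link 3: phi[3] = 170 + -25 + 65 + 80 = 290 deg
  cos(290 deg) = 0.3420, sin(290 deg) = -0.9397
  joint[4] = (-24.9500, 5.9162) + 2.4 * (0.3420, -0.9397) = (-24.9500 + 0.8208, 5.9162 + -2.2553) = (-24.1292, 3.6610)
End effector: (-24.1292, 3.6610)

Answer: -24.1292 3.6610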